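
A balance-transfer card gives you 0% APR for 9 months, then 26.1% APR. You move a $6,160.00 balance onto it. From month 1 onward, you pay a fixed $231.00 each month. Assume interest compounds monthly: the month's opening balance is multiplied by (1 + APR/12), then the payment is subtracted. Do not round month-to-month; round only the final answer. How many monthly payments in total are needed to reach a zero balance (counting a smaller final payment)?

32 months

Promo months 1–9 at r₀ = 0%/12 = 0; months 10+ at r₁ = 26.1%/12 = 0.02175.
After month 9 (no interest yet): B = $6,160.00 − 9·$231.00 = $4,081.00.
Then at r₁ with $231.00/mo: n₂ = −ln(1 − r₁·B/P)/ln(1+r₁) ≈ 22.54 → 23 more payments.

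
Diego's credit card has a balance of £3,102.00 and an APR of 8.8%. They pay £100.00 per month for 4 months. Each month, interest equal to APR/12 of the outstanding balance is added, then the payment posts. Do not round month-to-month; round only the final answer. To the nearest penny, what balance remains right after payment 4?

Monthly rate r = 8.8%/12 = 0.733333% = 0.00733333.
Each month: B ← B·(1+r) − £100.00.
Month 1: interest £22.75; balance after payment £3,024.75.
Month 2: interest £22.18; balance after payment £2,946.93.
Month 3: interest £21.61; balance after payment £2,868.54.
Month 4: interest £21.04; balance after payment £2,789.58.

£2,789.58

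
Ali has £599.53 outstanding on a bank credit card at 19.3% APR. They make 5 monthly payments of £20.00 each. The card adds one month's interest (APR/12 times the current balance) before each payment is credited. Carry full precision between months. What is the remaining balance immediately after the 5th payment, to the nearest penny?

Monthly rate r = 19.3%/12 = 1.60833% = 0.0160833.
Each month: B ← B·(1+r) − £20.00.
Month 1: interest £9.64; balance after payment £589.17.
Month 2: interest £9.48; balance after payment £578.65.
Month 3: interest £9.31; balance after payment £567.95.
Month 4: interest £9.13; balance after payment £557.09.
Month 5: interest £8.96; balance after payment £546.05.

£546.05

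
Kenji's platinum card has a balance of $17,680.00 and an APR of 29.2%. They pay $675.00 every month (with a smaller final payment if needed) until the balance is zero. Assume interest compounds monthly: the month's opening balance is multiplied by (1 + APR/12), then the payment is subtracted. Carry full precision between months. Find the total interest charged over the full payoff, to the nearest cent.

$10,799.33

Monthly rate r = 29.2%/12 = 2.43333% = 0.0243333.
Payoff takes n = ⌈−ln(1 − rB₀/P)/ln(1+r)⌉ = ⌈42.190⌉ = 43 payments; the last is $129.33.
Total paid = 42·$675.00 + $129.33 = $28,479.33.
Total interest = total paid − principal = $28,479.33 − $17,680.00 = $10,799.33.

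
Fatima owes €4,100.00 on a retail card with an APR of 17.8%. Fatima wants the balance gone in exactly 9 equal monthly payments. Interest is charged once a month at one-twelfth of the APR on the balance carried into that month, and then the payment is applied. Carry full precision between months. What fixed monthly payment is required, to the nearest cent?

€490.01

Monthly rate r = 17.8%/12 = 1.48333% = 0.0148333.
Level-payment amortization: P = B₀·r / (1 − (1+r)^(−n)) = 4100.00·0.0148333 / (1 − 1.01483^(−9)).
Denominator 1 − (1+r)^(−9) = 0.124114197.
P = 60.8167 / 0.124114197 ≈ 490.01.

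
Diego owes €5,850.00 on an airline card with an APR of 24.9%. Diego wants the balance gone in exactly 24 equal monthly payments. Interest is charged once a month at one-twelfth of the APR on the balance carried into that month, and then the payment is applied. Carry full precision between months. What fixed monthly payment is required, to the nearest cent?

Monthly rate r = 24.9%/12 = 2.075% = 0.02075.
Level-payment amortization: P = B₀·r / (1 − (1+r)^(−n)) = 5850.00·0.02075 / (1 − 1.02075^(−24)).
Denominator 1 − (1+r)^(−24) = 0.389149866.
P = 121.387 / 0.389149866 ≈ 311.93.

€311.93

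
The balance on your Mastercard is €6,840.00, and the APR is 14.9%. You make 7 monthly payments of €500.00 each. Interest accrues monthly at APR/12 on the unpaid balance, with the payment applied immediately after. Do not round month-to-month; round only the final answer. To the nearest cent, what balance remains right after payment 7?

Monthly rate r = 14.9%/12 = 1.24167% = 0.0124167.
Each month: B ← B·(1+r) − €500.00.
Month 1: interest €84.93; balance after payment €6,424.93.
Month 2: interest €79.78; balance after payment €6,004.71.
Month 3: interest €74.56; balance after payment €5,579.26.
Month 4: interest €69.28; balance after payment €5,148.54.
Month 5: interest €63.93; balance after payment €4,712.47.
Month 6: interest €58.51; balance after payment €4,270.98.
Month 7: interest €53.03; balance after payment €3,824.01.

€3,824.01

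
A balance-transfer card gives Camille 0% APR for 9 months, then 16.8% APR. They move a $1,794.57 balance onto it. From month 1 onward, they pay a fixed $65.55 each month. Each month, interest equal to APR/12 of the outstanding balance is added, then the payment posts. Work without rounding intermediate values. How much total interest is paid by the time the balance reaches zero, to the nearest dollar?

Promo months 1–9 at r₀ = 0%/12 = 0; months 10+ at r₁ = 16.8%/12 = 0.014.
After month 9 (no interest yet): B = $1,794.57 − 9·$65.55 = $1,204.62.
Then at r₁ with $65.55/mo: n₂ = −ln(1 − r₁·B/P)/ln(1+r₁) ≈ 21.39 → 22 more payments.
Total paid = 30·$65.55 + $25.92 = $1,992.42; interest = $1,992.42 − $1,794.57 = $197.85.

$198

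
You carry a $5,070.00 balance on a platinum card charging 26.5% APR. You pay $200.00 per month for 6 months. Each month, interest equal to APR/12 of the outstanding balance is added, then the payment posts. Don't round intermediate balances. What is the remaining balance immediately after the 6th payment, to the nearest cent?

Monthly rate r = 26.5%/12 = 2.20833% = 0.0220833.
Each month: B ← B·(1+r) − $200.00.
Month 1: interest $111.96; balance after payment $4,981.96.
Month 2: interest $110.02; balance after payment $4,891.98.
Month 3: interest $108.03; balance after payment $4,800.01.
Month 4: interest $106.00; balance after payment $4,706.01.
Month 5: interest $103.92; balance after payment $4,609.94.
Month 6: interest $101.80; balance after payment $4,511.74.

$4,511.74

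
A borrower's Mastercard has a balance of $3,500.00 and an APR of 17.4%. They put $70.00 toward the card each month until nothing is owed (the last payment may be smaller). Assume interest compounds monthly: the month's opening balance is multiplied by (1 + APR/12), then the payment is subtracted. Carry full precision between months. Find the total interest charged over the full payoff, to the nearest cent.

$2,777.52

Monthly rate r = 17.4%/12 = 1.45% = 0.0145.
Payoff takes n = ⌈−ln(1 − rB₀/P)/ln(1+r)⌉ = ⌈89.677⌉ = 90 payments; the last is $47.52.
Total paid = 89·$70.00 + $47.52 = $6,277.52.
Total interest = total paid − principal = $6,277.52 − $3,500.00 = $2,777.52.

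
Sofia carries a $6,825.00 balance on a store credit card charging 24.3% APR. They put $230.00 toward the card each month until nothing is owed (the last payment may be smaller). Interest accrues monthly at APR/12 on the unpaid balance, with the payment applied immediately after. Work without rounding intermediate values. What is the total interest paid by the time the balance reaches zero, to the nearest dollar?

Monthly rate r = 24.3%/12 = 2.025% = 0.02025.
Payoff takes n = ⌈−ln(1 − rB₀/P)/ln(1+r)⌉ = ⌈45.817⌉ = 46 payments; the last is $188.37.
Total paid = 45·$230.00 + $188.37 = $10,538.37.
Total interest = total paid − principal = $10,538.37 − $6,825.00 = $3,713.37.

$3,713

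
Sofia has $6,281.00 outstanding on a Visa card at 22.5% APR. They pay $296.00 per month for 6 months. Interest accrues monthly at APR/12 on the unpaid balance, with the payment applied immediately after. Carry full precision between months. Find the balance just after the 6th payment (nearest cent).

$5,160.21

Monthly rate r = 22.5%/12 = 1.875% = 0.01875.
Each month: B ← B·(1+r) − $296.00.
Month 1: interest $117.77; balance after payment $6,102.77.
Month 2: interest $114.43; balance after payment $5,921.20.
Month 3: interest $111.02; balance after payment $5,736.22.
Month 4: interest $107.55; balance after payment $5,547.77.
Month 5: interest $104.02; balance after payment $5,355.79.
Month 6: interest $100.42; balance after payment $5,160.21.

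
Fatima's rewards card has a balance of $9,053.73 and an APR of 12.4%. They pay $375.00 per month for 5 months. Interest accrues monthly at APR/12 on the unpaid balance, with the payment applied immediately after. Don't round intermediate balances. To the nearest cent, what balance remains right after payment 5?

Monthly rate r = 12.4%/12 = 1.03333% = 0.0103333.
Each month: B ← B·(1+r) − $375.00.
Month 1: interest $93.56; balance after payment $8,772.29.
Month 2: interest $90.65; balance after payment $8,487.93.
Month 3: interest $87.71; balance after payment $8,200.64.
Month 4: interest $84.74; balance after payment $7,910.38.
Month 5: interest $81.74; balance after payment $7,617.12.

$7,617.12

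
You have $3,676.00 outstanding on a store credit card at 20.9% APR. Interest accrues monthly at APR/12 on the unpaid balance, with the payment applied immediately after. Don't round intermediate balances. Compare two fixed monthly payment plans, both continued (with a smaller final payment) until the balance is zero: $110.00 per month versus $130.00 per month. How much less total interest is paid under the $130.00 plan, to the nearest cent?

Monthly rate r = 20.9%/12 = 1.74167% = 0.0174167.
At $110.00/mo: n = ⌈−ln(1 − rB₀/P)/ln(1+r)⌉ = 51 payments (last $57.68); total interest = total paid − $3,676.00 = $1,881.68.
At $130.00/mo: 40 payments (last $36.63); total interest $1,430.63.
Interest saved = $1,881.68 − $1,430.63 = $451.05.

$451.05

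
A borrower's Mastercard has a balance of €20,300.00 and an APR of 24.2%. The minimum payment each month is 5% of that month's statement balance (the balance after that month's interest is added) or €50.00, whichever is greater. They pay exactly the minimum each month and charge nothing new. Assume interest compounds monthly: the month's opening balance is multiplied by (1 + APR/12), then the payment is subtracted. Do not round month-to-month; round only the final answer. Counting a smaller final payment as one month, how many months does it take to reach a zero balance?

122 months

Monthly rate r = 24.2%/12 = 2.01667% = 0.0201667.
While 5% of the post-interest balance exceeds €50.00, each month B ← (B·(1+r))·(1 − 0.05), i.e. B shrinks by the factor (1+r)·0.95 = 0.96916.
This holds for months 1–97. Entering month 98 the balance is €972.27; 5% of the post-interest balance is now below €50.00, so the flat €50.00 minimum applies from here.
From month 98 a fixed €50.00 at rate r clears €972.27 in 25 more payments. Total: 97 + 25 = 122 months.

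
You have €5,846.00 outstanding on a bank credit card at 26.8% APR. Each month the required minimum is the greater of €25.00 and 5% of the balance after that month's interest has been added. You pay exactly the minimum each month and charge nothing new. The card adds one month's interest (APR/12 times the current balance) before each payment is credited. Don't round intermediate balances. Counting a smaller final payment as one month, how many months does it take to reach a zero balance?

Monthly rate r = 26.8%/12 = 2.23333% = 0.0223333.
While 5% of the post-interest balance exceeds €25.00, each month B ← (B·(1+r))·(1 − 0.05), i.e. B shrinks by the factor (1+r)·0.95 = 0.97122.
This holds for months 1–85. Entering month 86 the balance is €488.35; 5% of the post-interest balance is now below €25.00, so the flat €25.00 minimum applies from here.
From month 86 a fixed €25.00 at rate r clears €488.35 in 26 more payments. Total: 85 + 26 = 111 months.

111 months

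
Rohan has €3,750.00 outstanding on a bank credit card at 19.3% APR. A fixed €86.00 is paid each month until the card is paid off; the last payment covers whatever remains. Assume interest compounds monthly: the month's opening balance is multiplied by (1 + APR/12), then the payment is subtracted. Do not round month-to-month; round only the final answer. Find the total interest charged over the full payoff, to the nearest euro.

Monthly rate r = 19.3%/12 = 1.60833% = 0.0160833.
Payoff takes n = ⌈−ln(1 − rB₀/P)/ln(1+r)⌉ = ⌈75.733⌉ = 76 payments; the last is €63.15.
Total paid = 75·€86.00 + €63.15 = €6,513.15.
Total interest = total paid − principal = €6,513.15 − €3,750.00 = €2,763.15.

€2,763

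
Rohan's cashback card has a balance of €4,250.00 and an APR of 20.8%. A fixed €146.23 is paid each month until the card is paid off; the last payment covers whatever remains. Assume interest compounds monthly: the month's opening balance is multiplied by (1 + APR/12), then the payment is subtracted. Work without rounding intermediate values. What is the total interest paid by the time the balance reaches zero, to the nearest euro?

€1,713

Monthly rate r = 20.8%/12 = 1.73333% = 0.0173333.
Payoff takes n = ⌈−ln(1 − rB₀/P)/ln(1+r)⌉ = ⌈40.776⌉ = 41 payments; the last is €113.63.
Total paid = 40·€146.23 + €113.63 = €5,962.83.
Total interest = total paid − principal = €5,962.83 − €4,250.00 = €1,712.83.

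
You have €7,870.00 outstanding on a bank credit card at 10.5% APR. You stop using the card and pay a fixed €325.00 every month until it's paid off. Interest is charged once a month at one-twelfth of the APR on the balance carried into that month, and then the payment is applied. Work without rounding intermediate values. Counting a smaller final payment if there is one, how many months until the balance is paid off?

Monthly rate r = 10.5%/12 = 0.875% = 0.00875.
Recurrence: B ← B·(1+r) − €325.00.
Month 1: interest €68.86; balance after payment €7,613.86.
Month 2: interest €66.62; balance after payment €7,355.48.
Closed form: n = −ln(1 − rB₀/P)/ln(1+r) = −ln(0.78812)/ln(1.00875) ≈ 27.332, so the balance reaches zero during payment 28.

28 months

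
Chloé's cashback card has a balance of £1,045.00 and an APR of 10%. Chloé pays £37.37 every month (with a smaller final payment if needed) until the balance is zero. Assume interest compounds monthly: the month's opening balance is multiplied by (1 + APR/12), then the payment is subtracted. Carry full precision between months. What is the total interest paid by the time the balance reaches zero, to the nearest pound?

£150

Monthly rate r = 10%/12 = 0.833333% = 0.00833333.
Payoff takes n = ⌈−ln(1 − rB₀/P)/ln(1+r)⌉ = ⌈31.969⌉ = 32 payments; the last is £36.23.
Total paid = 31·£37.37 + £36.23 = £1,194.70.
Total interest = total paid − principal = £1,194.70 − £1,045.00 = £149.70.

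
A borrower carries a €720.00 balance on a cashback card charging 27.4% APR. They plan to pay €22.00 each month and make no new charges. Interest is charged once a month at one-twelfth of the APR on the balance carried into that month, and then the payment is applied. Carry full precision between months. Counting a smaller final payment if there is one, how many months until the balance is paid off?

61 payments

Monthly rate r = 27.4%/12 = 2.28333% = 0.0228333.
Recurrence: B ← B·(1+r) − €22.00.
Month 1: interest €16.44; balance after payment €714.44.
Month 2: interest €16.31; balance after payment €708.75.
Closed form: n = −ln(1 − rB₀/P)/ln(1+r) = −ln(0.25273)/ln(1.02283) ≈ 60.924, so the balance reaches zero during payment 61.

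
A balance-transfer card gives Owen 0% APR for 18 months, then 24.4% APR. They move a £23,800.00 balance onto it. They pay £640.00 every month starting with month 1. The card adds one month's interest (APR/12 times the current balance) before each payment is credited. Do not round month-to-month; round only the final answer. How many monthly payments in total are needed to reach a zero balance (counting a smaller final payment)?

Promo months 1–18 at r₀ = 0%/12 = 0; months 19+ at r₁ = 24.4%/12 = 0.0203333.
After month 18 (no interest yet): B = £23,800.00 − 18·£640.00 = £12,280.00.
Then at r₁ with £640.00/mo: n₂ = −ln(1 − r₁·B/P)/ln(1+r₁) ≈ 24.57 → 25 more payments.

43 months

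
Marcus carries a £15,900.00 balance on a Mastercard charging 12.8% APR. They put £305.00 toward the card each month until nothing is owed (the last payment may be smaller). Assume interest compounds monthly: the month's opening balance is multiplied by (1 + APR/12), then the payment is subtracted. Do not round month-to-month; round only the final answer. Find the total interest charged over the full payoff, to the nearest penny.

Monthly rate r = 12.8%/12 = 1.06667% = 0.0106667.
Payoff takes n = ⌈−ln(1 − rB₀/P)/ln(1+r)⌉ = ⌈76.538⌉ = 77 payments; the last is £164.39.
Total paid = 76·£305.00 + £164.39 = £23,344.39.
Total interest = total paid − principal = £23,344.39 − £15,900.00 = £7,444.39.

£7,444.39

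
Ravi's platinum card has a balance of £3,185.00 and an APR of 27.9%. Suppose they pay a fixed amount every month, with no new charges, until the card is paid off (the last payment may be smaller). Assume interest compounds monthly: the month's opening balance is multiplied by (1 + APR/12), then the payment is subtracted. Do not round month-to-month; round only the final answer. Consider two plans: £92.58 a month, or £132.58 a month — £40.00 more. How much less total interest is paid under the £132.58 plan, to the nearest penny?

£1,763.12

Monthly rate r = 27.9%/12 = 2.325% = 0.02325.
At £92.58/mo: n = ⌈−ln(1 − rB₀/P)/ln(1+r)⌉ = 70 payments (last £92.11); total interest = total paid − £3,185.00 = £3,295.13.
At £132.58/mo: 36 payments (last £76.71); total interest £1,532.01.
Interest saved = £3,295.13 − £1,532.01 = £1,763.12.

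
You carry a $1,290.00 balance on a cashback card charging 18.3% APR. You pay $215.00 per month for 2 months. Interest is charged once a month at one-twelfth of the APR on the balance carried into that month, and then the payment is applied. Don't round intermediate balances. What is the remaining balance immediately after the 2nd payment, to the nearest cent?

$896.37

Monthly rate r = 18.3%/12 = 1.525% = 0.01525.
Each month: B ← B·(1+r) − $215.00.
Month 1: interest $19.67; balance after payment $1,094.67.
Month 2: interest $16.69; balance after payment $896.37.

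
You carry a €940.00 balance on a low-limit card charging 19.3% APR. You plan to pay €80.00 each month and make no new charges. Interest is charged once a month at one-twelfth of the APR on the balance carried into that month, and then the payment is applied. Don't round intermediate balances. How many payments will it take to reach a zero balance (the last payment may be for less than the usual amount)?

14 payments

Monthly rate r = 19.3%/12 = 1.60833% = 0.0160833.
Recurrence: B ← B·(1+r) − €80.00.
Month 1: interest €15.12; balance after payment €875.12.
Month 2: interest €14.07; balance after payment €809.19.
Closed form: n = −ln(1 − rB₀/P)/ln(1+r) = −ln(0.81102)/ln(1.01608) ≈ 13.128, so the balance reaches zero during payment 14.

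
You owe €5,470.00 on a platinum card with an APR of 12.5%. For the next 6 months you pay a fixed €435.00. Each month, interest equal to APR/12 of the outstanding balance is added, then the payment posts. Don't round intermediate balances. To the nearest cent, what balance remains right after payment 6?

Monthly rate r = 12.5%/12 = 1.04167% = 0.0104167.
Each month: B ← B·(1+r) − €435.00.
Month 1: interest €56.98; balance after payment €5,091.98.
Month 2: interest €53.04; balance after payment €4,710.02.
Month 3: interest €49.06; balance after payment €4,324.08.
Month 4: interest €45.04; balance after payment €3,934.13.
Month 5: interest €40.98; balance after payment €3,540.11.
Month 6: interest €36.88; balance after payment €3,141.98.

€3,141.98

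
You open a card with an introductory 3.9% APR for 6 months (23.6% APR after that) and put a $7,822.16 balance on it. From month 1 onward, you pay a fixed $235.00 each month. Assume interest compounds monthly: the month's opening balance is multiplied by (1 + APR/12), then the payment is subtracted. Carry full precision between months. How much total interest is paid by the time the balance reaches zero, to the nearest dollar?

Promo months 1–6 at r₀ = 3.9%/12 = 0.00325; months 7+ at r₁ = 23.6%/12 = 0.0196667.
After month 6: iterate B ← B·(1+r₀) − $235.00 for 6 months → $6,554.43.
Then at r₁ with $235.00/mo: n₂ = −ln(1 − r₁·B/P)/ln(1+r₁) ≈ 40.83 → 41 more payments.
Total paid = 46·$235.00 + $195.89 = $11,005.89; interest = $11,005.89 − $7,822.16 = $3,183.73.

$3,184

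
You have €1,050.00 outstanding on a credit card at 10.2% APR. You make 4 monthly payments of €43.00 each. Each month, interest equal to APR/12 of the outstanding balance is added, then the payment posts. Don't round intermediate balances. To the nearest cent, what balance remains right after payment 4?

€911.95

Monthly rate r = 10.2%/12 = 0.85% = 0.0085.
Each month: B ← B·(1+r) − €43.00.
Month 1: interest €8.92; balance after payment €1,015.92.
Month 2: interest €8.64; balance after payment €981.56.
Month 3: interest €8.34; balance after payment €946.90.
Month 4: interest €8.05; balance after payment €911.95.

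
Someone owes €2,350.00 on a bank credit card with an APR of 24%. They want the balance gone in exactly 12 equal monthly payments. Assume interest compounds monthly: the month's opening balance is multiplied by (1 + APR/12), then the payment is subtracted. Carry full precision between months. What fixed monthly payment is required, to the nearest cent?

€222.22

Monthly rate r = 24%/12 = 2% = 0.02.
Level-payment amortization: P = B₀·r / (1 − (1+r)^(−n)) = 2350.00·0.02 / (1 − 1.02^(−12)).
Denominator 1 − (1+r)^(−12) = 0.211506824.
P = 47 / 0.211506824 ≈ 222.22.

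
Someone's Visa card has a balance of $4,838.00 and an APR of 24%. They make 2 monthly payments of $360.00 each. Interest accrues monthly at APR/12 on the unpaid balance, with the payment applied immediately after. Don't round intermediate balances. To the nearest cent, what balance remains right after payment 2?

Monthly rate r = 24%/12 = 2% = 0.02.
Each month: B ← B·(1+r) − $360.00.
Month 1: interest $96.76; balance after payment $4,574.76.
Month 2: interest $91.50; balance after payment $4,306.26.

$4,306.26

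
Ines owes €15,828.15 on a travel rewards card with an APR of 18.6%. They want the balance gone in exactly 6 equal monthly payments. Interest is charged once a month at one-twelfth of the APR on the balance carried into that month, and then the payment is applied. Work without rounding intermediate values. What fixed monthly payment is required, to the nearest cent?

€2,782.97

Monthly rate r = 18.6%/12 = 1.55% = 0.0155.
Level-payment amortization: P = B₀·r / (1 − (1+r)^(−n)) = 15828.15·0.0155 / (1 − 1.0155^(−6)).
Denominator 1 − (1+r)^(−6) = 0.0881562335.
P = 245.336 / 0.0881562335 ≈ 2782.97.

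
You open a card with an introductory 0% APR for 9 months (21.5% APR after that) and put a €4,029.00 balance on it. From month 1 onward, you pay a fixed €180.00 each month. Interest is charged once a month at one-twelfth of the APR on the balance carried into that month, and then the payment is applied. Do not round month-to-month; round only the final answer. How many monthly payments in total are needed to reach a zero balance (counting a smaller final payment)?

25 months

Promo months 1–9 at r₀ = 0%/12 = 0; months 10+ at r₁ = 21.5%/12 = 0.0179167.
After month 9 (no interest yet): B = €4,029.00 − 9·€180.00 = €2,409.00.
Then at r₁ with €180.00/mo: n₂ = −ln(1 − r₁·B/P)/ln(1+r₁) ≈ 15.44 → 16 more payments.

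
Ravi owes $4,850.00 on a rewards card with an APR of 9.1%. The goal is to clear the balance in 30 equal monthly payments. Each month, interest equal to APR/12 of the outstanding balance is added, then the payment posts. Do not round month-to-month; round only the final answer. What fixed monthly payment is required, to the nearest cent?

Monthly rate r = 9.1%/12 = 0.758333% = 0.00758333.
Level-payment amortization: P = B₀·r / (1 − (1+r)^(−n)) = 4850.00·0.00758333 / (1 − 1.00758^(−30)).
Denominator 1 − (1+r)^(−30) = 0.202793655.
P = 36.7792 / 0.202793655 ≈ 181.36.

$181.36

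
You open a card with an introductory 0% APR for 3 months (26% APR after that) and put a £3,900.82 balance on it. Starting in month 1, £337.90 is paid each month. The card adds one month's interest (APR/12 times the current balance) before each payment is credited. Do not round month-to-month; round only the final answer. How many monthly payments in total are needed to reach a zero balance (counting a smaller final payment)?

Promo months 1–3 at r₀ = 0%/12 = 0; months 4+ at r₁ = 26%/12 = 0.0216667.
After month 3 (no interest yet): B = £3,900.82 − 3·£337.90 = £2,887.12.
Then at r₁ with £337.90/mo: n₂ = −ln(1 − r₁·B/P)/ln(1+r₁) ≈ 9.55 → 10 more payments.

13 payments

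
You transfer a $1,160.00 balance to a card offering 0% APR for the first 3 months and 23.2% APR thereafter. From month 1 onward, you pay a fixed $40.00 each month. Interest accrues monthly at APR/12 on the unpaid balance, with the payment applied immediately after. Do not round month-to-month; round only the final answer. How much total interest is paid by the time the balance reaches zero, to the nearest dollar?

Promo months 1–3 at r₀ = 0%/12 = 0; months 4+ at r₁ = 23.2%/12 = 0.0193333.
After month 3 (no interest yet): B = $1,160.00 − 3·$40.00 = $1,040.00.
Then at r₁ with $40.00/mo: n₂ = −ln(1 − r₁·B/P)/ln(1+r₁) ≈ 36.48 → 37 more payments.
Total paid = 39·$40.00 + $19.18 = $1,579.18; interest = $1,579.18 − $1,160.00 = $419.18.

$419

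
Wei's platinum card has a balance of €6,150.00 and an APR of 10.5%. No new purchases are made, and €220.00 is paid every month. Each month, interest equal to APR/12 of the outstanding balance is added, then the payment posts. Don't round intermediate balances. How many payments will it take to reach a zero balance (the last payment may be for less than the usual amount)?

33 payments

Monthly rate r = 10.5%/12 = 0.875% = 0.00875.
Recurrence: B ← B·(1+r) − €220.00.
Month 1: interest €53.81; balance after payment €5,983.81.
Month 2: interest €52.36; balance after payment €5,816.17.
Closed form: n = −ln(1 − rB₀/P)/ln(1+r) = −ln(0.7554)/ln(1.00875) ≈ 32.198, so the balance reaches zero during payment 33.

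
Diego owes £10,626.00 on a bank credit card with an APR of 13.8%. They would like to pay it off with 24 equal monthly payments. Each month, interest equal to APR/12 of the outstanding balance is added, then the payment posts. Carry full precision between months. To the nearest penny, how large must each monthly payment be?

Monthly rate r = 13.8%/12 = 1.15% = 0.0115.
Level-payment amortization: P = B₀·r / (1 − (1+r)^(−n)) = 10626.00·0.0115 / (1 − 1.0115^(−24)).
Denominator 1 − (1+r)^(−24) = 0.239991045.
P = 122.199 / 0.239991045 ≈ 509.18.

£509.18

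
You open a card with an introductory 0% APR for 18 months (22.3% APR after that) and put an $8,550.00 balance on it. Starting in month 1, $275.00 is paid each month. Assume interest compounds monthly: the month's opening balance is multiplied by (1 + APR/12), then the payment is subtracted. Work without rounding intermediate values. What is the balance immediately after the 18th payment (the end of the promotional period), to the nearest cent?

Promo months 1–18 at r₀ = 0%/12 = 0; months 19+ at r₁ = 22.3%/12 = 0.0185833.
After month 18 (no interest yet): B = $8,550.00 − 18·$275.00 = $3,600.00.

$3,600.00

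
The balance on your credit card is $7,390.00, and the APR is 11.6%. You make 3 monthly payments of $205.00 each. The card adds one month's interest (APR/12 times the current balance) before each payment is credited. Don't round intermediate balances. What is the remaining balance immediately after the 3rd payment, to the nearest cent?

Monthly rate r = 11.6%/12 = 0.966667% = 0.00966667.
Each month: B ← B·(1+r) − $205.00.
Month 1: interest $71.44; balance after payment $7,256.44.
Month 2: interest $70.15; balance after payment $7,121.58.
Month 3: interest $68.84; balance after payment $6,985.42.

$6,985.42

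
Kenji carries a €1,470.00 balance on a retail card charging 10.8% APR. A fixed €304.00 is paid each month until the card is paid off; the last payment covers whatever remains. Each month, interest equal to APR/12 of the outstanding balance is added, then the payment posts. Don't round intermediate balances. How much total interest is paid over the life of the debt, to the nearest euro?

€40

Monthly rate r = 10.8%/12 = 0.9% = 0.009.
Payoff takes n = ⌈−ln(1 − rB₀/P)/ln(1+r)⌉ = ⌈4.966⌉ = 5 payments; the last is €293.74.
Total paid = 4·€304.00 + €293.74 = €1,509.74.
Total interest = total paid − principal = €1,509.74 − €1,470.00 = €39.74.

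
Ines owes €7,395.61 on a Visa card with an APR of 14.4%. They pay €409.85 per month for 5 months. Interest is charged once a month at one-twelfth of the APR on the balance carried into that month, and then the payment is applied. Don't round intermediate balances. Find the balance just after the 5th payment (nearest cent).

€5,751.10

Monthly rate r = 14.4%/12 = 1.2% = 0.012.
Each month: B ← B·(1+r) − €409.85.
Month 1: interest €88.75; balance after payment €7,074.51.
Month 2: interest €84.89; balance after payment €6,749.55.
Month 3: interest €80.99; balance after payment €6,420.70.
Month 4: interest €77.05; balance after payment €6,087.89.
Month 5: interest €73.05; balance after payment €5,751.10.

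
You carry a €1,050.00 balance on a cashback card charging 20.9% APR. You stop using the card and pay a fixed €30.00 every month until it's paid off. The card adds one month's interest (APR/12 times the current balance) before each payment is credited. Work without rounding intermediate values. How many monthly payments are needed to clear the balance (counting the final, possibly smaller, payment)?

Monthly rate r = 20.9%/12 = 1.74167% = 0.0174167.
Recurrence: B ← B·(1+r) − €30.00.
Month 1: interest €18.29; balance after payment €1,038.29.
Month 2: interest €18.08; balance after payment €1,026.37.
Closed form: n = −ln(1 − rB₀/P)/ln(1+r) = −ln(0.39042)/ln(1.01742) ≈ 54.471, so the balance reaches zero during payment 55.

55 payments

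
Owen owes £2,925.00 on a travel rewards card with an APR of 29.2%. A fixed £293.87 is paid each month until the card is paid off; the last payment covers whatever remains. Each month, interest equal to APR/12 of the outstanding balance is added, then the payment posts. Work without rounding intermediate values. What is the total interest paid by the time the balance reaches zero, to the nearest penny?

£465.79

Monthly rate r = 29.2%/12 = 2.43333% = 0.0243333.
Payoff takes n = ⌈−ln(1 − rB₀/P)/ln(1+r)⌉ = ⌈11.535⌉ = 12 payments; the last is £158.22.
Total paid = 11·£293.87 + £158.22 = £3,390.79.
Total interest = total paid − principal = £3,390.79 − £2,925.00 = £465.79.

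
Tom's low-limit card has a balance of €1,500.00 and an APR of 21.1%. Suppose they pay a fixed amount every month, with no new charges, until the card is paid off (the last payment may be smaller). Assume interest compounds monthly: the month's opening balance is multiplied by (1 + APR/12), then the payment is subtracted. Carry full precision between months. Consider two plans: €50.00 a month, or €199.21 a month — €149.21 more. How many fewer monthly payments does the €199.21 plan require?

35 fewer payments

Monthly rate r = 21.1%/12 = 1.75833% = 0.0175833.
At €50.00/mo: n = ⌈−ln(1 − rB₀/P)/ln(1+r)⌉ = 44 payments (last €0.59); total interest = total paid − €1,500.00 = €650.59.
At €199.21/mo: 9 payments (last €29.68); total interest €123.36.
Payments saved = 44 − 9 = 35.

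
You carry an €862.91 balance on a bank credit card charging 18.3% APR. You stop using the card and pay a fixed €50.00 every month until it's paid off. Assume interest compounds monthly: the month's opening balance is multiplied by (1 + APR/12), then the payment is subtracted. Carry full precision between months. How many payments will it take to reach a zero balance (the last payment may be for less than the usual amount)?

21 months

Monthly rate r = 18.3%/12 = 1.525% = 0.01525.
Recurrence: B ← B·(1+r) − €50.00.
Month 1: interest €13.16; balance after payment €826.07.
Month 2: interest €12.60; balance after payment €788.67.
Closed form: n = −ln(1 − rB₀/P)/ln(1+r) = −ln(0.73681)/ln(1.01525) ≈ 20.180, so the balance reaches zero during payment 21.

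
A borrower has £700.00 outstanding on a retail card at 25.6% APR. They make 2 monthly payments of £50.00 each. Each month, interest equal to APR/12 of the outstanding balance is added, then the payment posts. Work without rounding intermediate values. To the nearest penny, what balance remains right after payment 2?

£629.12

Monthly rate r = 25.6%/12 = 2.13333% = 0.0213333.
Each month: B ← B·(1+r) − £50.00.
Month 1: interest £14.93; balance after payment £664.93.
Month 2: interest £14.19; balance after payment £629.12.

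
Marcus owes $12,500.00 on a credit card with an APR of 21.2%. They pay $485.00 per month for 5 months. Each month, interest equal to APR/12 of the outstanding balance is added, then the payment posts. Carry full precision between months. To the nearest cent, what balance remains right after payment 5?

Monthly rate r = 21.2%/12 = 1.76667% = 0.0176667.
Each month: B ← B·(1+r) − $485.00.
Month 1: interest $220.83; balance after payment $12,235.83.
Month 2: interest $216.17; balance after payment $11,967.00.
Month 3: interest $211.42; balance after payment $11,693.42.
Month 4: interest $206.58; balance after payment $11,415.00.
Month 5: interest $201.67; balance after payment $11,131.67.

$11,131.67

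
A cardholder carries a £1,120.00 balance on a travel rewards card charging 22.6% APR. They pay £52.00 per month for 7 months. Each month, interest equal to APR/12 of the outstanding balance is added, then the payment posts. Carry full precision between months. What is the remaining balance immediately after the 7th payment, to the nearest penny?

Monthly rate r = 22.6%/12 = 1.88333% = 0.0188333.
Each month: B ← B·(1+r) − £52.00.
Month 1: interest £21.09; balance after payment £1,089.09.
Month 2: interest £20.51; balance after payment £1,057.60.
Month 3: interest £19.92; balance after payment £1,025.52.
Month 4: interest £19.31; balance after payment £992.84.
Month 5: interest £18.70; balance after payment £959.54.
Month 6: interest £18.07; balance after payment £925.61.
Month 7: interest £17.43; balance after payment £891.04.

£891.04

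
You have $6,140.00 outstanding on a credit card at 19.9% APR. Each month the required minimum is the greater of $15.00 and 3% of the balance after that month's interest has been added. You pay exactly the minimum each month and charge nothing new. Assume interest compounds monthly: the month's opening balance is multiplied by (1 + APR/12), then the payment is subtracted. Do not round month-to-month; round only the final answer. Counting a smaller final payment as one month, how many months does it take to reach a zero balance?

Monthly rate r = 19.9%/12 = 1.65833% = 0.0165833.
While 3% of the post-interest balance exceeds $15.00, each month B ← (B·(1+r))·(1 − 0.03), i.e. B shrinks by the factor (1+r)·0.97 = 0.98609.
This holds for months 1–181. Entering month 182 the balance is $486.11; 3% of the post-interest balance is now below $15.00, so the flat $15.00 minimum applies from here.
From month 182 a fixed $15.00 at rate r clears $486.11 in 47 more payments. Total: 181 + 47 = 228 months.

228 months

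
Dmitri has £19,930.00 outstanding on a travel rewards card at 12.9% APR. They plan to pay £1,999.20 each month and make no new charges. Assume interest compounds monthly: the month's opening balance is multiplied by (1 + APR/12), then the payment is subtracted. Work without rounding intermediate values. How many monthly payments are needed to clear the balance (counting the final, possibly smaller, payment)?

Monthly rate r = 12.9%/12 = 1.075% = 0.01075.
Recurrence: B ← B·(1+r) − £1,999.20.
Month 1: interest £214.25; balance after payment £18,145.05.
Month 2: interest £195.06; balance after payment £16,340.91.
Closed form: n = −ln(1 − rB₀/P)/ln(1+r) = −ln(0.89283)/ln(1.01075) ≈ 10.601, so the balance reaches zero during payment 11.

11 payments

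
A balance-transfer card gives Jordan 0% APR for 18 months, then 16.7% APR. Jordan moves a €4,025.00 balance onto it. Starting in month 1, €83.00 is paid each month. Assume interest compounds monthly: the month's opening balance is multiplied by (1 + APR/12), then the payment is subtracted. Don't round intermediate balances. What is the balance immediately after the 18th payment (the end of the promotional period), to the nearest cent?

Promo months 1–18 at r₀ = 0%/12 = 0; months 19+ at r₁ = 16.7%/12 = 0.0139167.
After month 18 (no interest yet): B = €4,025.00 − 18·€83.00 = €2,531.00.

€2,531.00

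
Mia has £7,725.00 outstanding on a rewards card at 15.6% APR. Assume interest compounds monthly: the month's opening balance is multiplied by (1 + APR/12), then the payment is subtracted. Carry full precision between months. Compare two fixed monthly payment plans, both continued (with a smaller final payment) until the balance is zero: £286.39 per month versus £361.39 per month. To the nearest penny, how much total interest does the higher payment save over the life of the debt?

Monthly rate r = 15.6%/12 = 1.3% = 0.013.
At £286.39/mo: n = ⌈−ln(1 − rB₀/P)/ln(1+r)⌉ = 34 payments (last £123.75); total interest = total paid − £7,725.00 = £1,849.62.
At £361.39/mo: 26 payments (last £74.97); total interest £1,384.72.
Interest saved = £1,849.62 − £1,384.72 = £464.90.

£464.90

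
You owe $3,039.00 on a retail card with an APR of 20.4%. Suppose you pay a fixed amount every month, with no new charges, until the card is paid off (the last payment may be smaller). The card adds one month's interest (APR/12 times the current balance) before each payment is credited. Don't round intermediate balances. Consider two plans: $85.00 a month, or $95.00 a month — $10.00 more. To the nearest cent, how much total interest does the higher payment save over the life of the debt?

Monthly rate r = 20.4%/12 = 1.7% = 0.017.
At $85.00/mo: n = ⌈−ln(1 − rB₀/P)/ln(1+r)⌉ = 56 payments (last $44.76); total interest = total paid − $3,039.00 = $1,680.76.
At $95.00/mo: 47 payments (last $53.41); total interest $1,384.41.
Interest saved = $1,680.76 − $1,384.41 = $296.35.

$296.35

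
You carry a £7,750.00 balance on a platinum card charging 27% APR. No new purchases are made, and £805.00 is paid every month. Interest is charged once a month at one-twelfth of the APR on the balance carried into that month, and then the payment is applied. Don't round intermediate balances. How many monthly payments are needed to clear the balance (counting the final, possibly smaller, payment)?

11 payments

Monthly rate r = 27%/12 = 2.25% = 0.0225.
Recurrence: B ← B·(1+r) − £805.00.
Month 1: interest £174.38; balance after payment £7,119.38.
Month 2: interest £160.19; balance after payment £6,474.56.
Closed form: n = −ln(1 − rB₀/P)/ln(1+r) = −ln(0.78339)/ln(1.0225) ≈ 10.972, so the balance reaches zero during payment 11.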